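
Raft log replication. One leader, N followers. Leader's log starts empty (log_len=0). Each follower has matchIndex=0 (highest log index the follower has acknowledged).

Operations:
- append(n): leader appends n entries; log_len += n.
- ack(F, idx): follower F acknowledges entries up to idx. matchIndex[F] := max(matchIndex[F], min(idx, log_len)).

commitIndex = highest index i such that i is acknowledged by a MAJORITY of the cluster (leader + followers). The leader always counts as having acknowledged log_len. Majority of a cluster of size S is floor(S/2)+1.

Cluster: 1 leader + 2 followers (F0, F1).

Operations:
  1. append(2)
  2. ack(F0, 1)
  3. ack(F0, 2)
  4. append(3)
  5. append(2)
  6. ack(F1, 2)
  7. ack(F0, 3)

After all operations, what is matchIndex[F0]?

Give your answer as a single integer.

Op 1: append 2 -> log_len=2
Op 2: F0 acks idx 1 -> match: F0=1 F1=0; commitIndex=1
Op 3: F0 acks idx 2 -> match: F0=2 F1=0; commitIndex=2
Op 4: append 3 -> log_len=5
Op 5: append 2 -> log_len=7
Op 6: F1 acks idx 2 -> match: F0=2 F1=2; commitIndex=2
Op 7: F0 acks idx 3 -> match: F0=3 F1=2; commitIndex=3

Answer: 3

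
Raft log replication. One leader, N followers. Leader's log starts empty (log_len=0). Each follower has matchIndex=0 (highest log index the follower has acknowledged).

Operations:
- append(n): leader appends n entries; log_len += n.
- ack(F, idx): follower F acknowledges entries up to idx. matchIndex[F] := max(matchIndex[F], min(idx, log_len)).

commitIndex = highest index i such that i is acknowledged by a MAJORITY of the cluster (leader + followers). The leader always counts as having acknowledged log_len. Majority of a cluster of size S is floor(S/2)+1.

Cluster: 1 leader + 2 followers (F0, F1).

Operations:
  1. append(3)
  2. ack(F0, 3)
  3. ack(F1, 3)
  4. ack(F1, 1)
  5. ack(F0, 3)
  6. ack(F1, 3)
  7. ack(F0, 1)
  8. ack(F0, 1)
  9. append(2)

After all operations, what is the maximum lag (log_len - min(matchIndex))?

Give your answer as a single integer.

Answer: 2

Derivation:
Op 1: append 3 -> log_len=3
Op 2: F0 acks idx 3 -> match: F0=3 F1=0; commitIndex=3
Op 3: F1 acks idx 3 -> match: F0=3 F1=3; commitIndex=3
Op 4: F1 acks idx 1 -> match: F0=3 F1=3; commitIndex=3
Op 5: F0 acks idx 3 -> match: F0=3 F1=3; commitIndex=3
Op 6: F1 acks idx 3 -> match: F0=3 F1=3; commitIndex=3
Op 7: F0 acks idx 1 -> match: F0=3 F1=3; commitIndex=3
Op 8: F0 acks idx 1 -> match: F0=3 F1=3; commitIndex=3
Op 9: append 2 -> log_len=5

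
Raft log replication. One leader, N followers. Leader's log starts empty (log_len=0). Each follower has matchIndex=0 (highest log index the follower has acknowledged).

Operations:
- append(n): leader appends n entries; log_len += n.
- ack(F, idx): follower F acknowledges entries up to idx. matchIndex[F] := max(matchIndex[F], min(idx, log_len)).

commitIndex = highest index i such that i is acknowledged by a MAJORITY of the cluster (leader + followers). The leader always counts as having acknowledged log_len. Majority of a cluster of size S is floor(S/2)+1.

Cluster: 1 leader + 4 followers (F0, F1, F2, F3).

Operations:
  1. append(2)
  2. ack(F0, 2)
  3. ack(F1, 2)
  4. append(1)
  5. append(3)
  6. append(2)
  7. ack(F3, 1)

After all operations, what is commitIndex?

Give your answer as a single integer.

Op 1: append 2 -> log_len=2
Op 2: F0 acks idx 2 -> match: F0=2 F1=0 F2=0 F3=0; commitIndex=0
Op 3: F1 acks idx 2 -> match: F0=2 F1=2 F2=0 F3=0; commitIndex=2
Op 4: append 1 -> log_len=3
Op 5: append 3 -> log_len=6
Op 6: append 2 -> log_len=8
Op 7: F3 acks idx 1 -> match: F0=2 F1=2 F2=0 F3=1; commitIndex=2

Answer: 2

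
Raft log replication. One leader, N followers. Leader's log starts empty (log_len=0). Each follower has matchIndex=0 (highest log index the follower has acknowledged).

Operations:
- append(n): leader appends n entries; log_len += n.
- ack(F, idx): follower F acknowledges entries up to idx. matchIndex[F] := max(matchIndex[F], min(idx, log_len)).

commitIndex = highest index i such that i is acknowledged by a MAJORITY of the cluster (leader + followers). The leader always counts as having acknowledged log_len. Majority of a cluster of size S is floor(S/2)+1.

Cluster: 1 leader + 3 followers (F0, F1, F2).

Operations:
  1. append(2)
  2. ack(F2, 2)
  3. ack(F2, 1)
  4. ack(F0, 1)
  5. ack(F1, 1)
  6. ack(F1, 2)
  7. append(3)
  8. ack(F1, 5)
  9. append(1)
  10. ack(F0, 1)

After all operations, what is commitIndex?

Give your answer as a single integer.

Answer: 2

Derivation:
Op 1: append 2 -> log_len=2
Op 2: F2 acks idx 2 -> match: F0=0 F1=0 F2=2; commitIndex=0
Op 3: F2 acks idx 1 -> match: F0=0 F1=0 F2=2; commitIndex=0
Op 4: F0 acks idx 1 -> match: F0=1 F1=0 F2=2; commitIndex=1
Op 5: F1 acks idx 1 -> match: F0=1 F1=1 F2=2; commitIndex=1
Op 6: F1 acks idx 2 -> match: F0=1 F1=2 F2=2; commitIndex=2
Op 7: append 3 -> log_len=5
Op 8: F1 acks idx 5 -> match: F0=1 F1=5 F2=2; commitIndex=2
Op 9: append 1 -> log_len=6
Op 10: F0 acks idx 1 -> match: F0=1 F1=5 F2=2; commitIndex=2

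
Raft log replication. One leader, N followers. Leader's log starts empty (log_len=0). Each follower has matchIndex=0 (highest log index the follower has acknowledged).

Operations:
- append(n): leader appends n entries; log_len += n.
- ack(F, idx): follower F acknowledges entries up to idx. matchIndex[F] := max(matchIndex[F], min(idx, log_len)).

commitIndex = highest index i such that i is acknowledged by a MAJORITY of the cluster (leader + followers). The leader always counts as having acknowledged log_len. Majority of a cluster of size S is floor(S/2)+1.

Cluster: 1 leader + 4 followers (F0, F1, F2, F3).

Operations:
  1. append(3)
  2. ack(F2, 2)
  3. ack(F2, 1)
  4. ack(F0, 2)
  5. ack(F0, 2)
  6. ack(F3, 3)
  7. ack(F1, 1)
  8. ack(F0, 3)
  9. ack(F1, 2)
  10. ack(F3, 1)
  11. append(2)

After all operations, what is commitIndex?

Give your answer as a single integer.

Answer: 3

Derivation:
Op 1: append 3 -> log_len=3
Op 2: F2 acks idx 2 -> match: F0=0 F1=0 F2=2 F3=0; commitIndex=0
Op 3: F2 acks idx 1 -> match: F0=0 F1=0 F2=2 F3=0; commitIndex=0
Op 4: F0 acks idx 2 -> match: F0=2 F1=0 F2=2 F3=0; commitIndex=2
Op 5: F0 acks idx 2 -> match: F0=2 F1=0 F2=2 F3=0; commitIndex=2
Op 6: F3 acks idx 3 -> match: F0=2 F1=0 F2=2 F3=3; commitIndex=2
Op 7: F1 acks idx 1 -> match: F0=2 F1=1 F2=2 F3=3; commitIndex=2
Op 8: F0 acks idx 3 -> match: F0=3 F1=1 F2=2 F3=3; commitIndex=3
Op 9: F1 acks idx 2 -> match: F0=3 F1=2 F2=2 F3=3; commitIndex=3
Op 10: F3 acks idx 1 -> match: F0=3 F1=2 F2=2 F3=3; commitIndex=3
Op 11: append 2 -> log_len=5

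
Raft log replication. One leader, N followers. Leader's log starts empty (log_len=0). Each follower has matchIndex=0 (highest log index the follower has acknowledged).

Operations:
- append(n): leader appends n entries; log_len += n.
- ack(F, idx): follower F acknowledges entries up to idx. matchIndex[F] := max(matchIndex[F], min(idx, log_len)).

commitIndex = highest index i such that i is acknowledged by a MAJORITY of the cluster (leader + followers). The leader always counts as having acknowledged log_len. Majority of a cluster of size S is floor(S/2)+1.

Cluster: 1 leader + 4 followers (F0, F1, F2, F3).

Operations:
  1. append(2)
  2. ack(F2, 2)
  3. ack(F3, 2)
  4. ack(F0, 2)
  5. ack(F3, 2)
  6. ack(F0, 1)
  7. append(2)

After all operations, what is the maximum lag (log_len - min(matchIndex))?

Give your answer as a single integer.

Op 1: append 2 -> log_len=2
Op 2: F2 acks idx 2 -> match: F0=0 F1=0 F2=2 F3=0; commitIndex=0
Op 3: F3 acks idx 2 -> match: F0=0 F1=0 F2=2 F3=2; commitIndex=2
Op 4: F0 acks idx 2 -> match: F0=2 F1=0 F2=2 F3=2; commitIndex=2
Op 5: F3 acks idx 2 -> match: F0=2 F1=0 F2=2 F3=2; commitIndex=2
Op 6: F0 acks idx 1 -> match: F0=2 F1=0 F2=2 F3=2; commitIndex=2
Op 7: append 2 -> log_len=4

Answer: 4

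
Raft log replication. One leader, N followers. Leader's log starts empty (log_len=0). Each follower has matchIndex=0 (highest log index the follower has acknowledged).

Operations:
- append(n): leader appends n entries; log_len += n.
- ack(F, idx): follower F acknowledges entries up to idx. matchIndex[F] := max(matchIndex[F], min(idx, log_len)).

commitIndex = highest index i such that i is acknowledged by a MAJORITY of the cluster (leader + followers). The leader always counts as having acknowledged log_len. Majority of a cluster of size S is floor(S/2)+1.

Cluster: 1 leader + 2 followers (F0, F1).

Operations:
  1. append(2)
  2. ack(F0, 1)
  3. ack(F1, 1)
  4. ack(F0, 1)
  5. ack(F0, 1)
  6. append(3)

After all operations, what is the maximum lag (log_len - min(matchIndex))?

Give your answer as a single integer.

Answer: 4

Derivation:
Op 1: append 2 -> log_len=2
Op 2: F0 acks idx 1 -> match: F0=1 F1=0; commitIndex=1
Op 3: F1 acks idx 1 -> match: F0=1 F1=1; commitIndex=1
Op 4: F0 acks idx 1 -> match: F0=1 F1=1; commitIndex=1
Op 5: F0 acks idx 1 -> match: F0=1 F1=1; commitIndex=1
Op 6: append 3 -> log_len=5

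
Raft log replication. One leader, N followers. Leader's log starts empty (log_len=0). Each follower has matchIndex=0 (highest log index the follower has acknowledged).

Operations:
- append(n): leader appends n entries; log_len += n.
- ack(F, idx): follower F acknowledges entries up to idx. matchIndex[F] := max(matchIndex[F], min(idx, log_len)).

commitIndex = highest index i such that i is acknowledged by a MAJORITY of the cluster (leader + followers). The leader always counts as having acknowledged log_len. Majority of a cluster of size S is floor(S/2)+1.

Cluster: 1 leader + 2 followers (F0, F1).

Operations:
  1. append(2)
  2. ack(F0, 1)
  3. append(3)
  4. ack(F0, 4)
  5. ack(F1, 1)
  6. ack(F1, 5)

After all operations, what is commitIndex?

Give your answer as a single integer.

Op 1: append 2 -> log_len=2
Op 2: F0 acks idx 1 -> match: F0=1 F1=0; commitIndex=1
Op 3: append 3 -> log_len=5
Op 4: F0 acks idx 4 -> match: F0=4 F1=0; commitIndex=4
Op 5: F1 acks idx 1 -> match: F0=4 F1=1; commitIndex=4
Op 6: F1 acks idx 5 -> match: F0=4 F1=5; commitIndex=5

Answer: 5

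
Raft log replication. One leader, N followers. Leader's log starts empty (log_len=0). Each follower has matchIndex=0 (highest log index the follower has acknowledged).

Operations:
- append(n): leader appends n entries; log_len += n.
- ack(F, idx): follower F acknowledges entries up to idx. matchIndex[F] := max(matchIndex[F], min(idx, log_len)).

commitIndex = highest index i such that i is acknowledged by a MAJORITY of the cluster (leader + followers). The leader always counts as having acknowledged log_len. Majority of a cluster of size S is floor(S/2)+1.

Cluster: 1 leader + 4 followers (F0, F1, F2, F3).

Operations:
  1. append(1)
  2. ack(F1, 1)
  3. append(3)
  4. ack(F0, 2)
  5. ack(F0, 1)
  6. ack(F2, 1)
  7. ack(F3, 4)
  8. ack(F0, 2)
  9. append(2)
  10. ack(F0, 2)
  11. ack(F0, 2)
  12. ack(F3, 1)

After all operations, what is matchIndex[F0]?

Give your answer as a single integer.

Answer: 2

Derivation:
Op 1: append 1 -> log_len=1
Op 2: F1 acks idx 1 -> match: F0=0 F1=1 F2=0 F3=0; commitIndex=0
Op 3: append 3 -> log_len=4
Op 4: F0 acks idx 2 -> match: F0=2 F1=1 F2=0 F3=0; commitIndex=1
Op 5: F0 acks idx 1 -> match: F0=2 F1=1 F2=0 F3=0; commitIndex=1
Op 6: F2 acks idx 1 -> match: F0=2 F1=1 F2=1 F3=0; commitIndex=1
Op 7: F3 acks idx 4 -> match: F0=2 F1=1 F2=1 F3=4; commitIndex=2
Op 8: F0 acks idx 2 -> match: F0=2 F1=1 F2=1 F3=4; commitIndex=2
Op 9: append 2 -> log_len=6
Op 10: F0 acks idx 2 -> match: F0=2 F1=1 F2=1 F3=4; commitIndex=2
Op 11: F0 acks idx 2 -> match: F0=2 F1=1 F2=1 F3=4; commitIndex=2
Op 12: F3 acks idx 1 -> match: F0=2 F1=1 F2=1 F3=4; commitIndex=2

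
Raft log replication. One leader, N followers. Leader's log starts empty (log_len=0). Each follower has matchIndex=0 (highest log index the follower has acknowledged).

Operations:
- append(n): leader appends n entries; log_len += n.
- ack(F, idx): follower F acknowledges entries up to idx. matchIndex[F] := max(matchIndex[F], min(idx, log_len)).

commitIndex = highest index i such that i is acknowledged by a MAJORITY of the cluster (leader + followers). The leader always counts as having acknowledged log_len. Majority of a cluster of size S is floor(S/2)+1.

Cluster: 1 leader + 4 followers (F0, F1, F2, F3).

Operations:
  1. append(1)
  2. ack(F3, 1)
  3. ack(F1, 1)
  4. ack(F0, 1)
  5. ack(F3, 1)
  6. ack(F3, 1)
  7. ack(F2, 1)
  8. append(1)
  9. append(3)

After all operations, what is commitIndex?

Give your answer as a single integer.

Op 1: append 1 -> log_len=1
Op 2: F3 acks idx 1 -> match: F0=0 F1=0 F2=0 F3=1; commitIndex=0
Op 3: F1 acks idx 1 -> match: F0=0 F1=1 F2=0 F3=1; commitIndex=1
Op 4: F0 acks idx 1 -> match: F0=1 F1=1 F2=0 F3=1; commitIndex=1
Op 5: F3 acks idx 1 -> match: F0=1 F1=1 F2=0 F3=1; commitIndex=1
Op 6: F3 acks idx 1 -> match: F0=1 F1=1 F2=0 F3=1; commitIndex=1
Op 7: F2 acks idx 1 -> match: F0=1 F1=1 F2=1 F3=1; commitIndex=1
Op 8: append 1 -> log_len=2
Op 9: append 3 -> log_len=5

Answer: 1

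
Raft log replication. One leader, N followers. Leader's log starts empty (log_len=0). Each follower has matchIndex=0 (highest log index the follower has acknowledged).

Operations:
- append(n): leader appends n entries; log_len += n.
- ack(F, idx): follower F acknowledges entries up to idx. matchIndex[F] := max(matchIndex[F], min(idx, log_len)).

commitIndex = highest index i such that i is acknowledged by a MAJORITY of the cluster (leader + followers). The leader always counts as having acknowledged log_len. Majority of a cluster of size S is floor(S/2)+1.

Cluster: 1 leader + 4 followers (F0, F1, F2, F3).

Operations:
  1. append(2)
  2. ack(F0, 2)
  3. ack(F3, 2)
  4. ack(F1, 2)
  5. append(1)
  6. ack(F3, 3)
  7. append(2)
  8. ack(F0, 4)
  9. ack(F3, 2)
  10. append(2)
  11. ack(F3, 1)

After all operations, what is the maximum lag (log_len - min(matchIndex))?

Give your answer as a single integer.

Answer: 7

Derivation:
Op 1: append 2 -> log_len=2
Op 2: F0 acks idx 2 -> match: F0=2 F1=0 F2=0 F3=0; commitIndex=0
Op 3: F3 acks idx 2 -> match: F0=2 F1=0 F2=0 F3=2; commitIndex=2
Op 4: F1 acks idx 2 -> match: F0=2 F1=2 F2=0 F3=2; commitIndex=2
Op 5: append 1 -> log_len=3
Op 6: F3 acks idx 3 -> match: F0=2 F1=2 F2=0 F3=3; commitIndex=2
Op 7: append 2 -> log_len=5
Op 8: F0 acks idx 4 -> match: F0=4 F1=2 F2=0 F3=3; commitIndex=3
Op 9: F3 acks idx 2 -> match: F0=4 F1=2 F2=0 F3=3; commitIndex=3
Op 10: append 2 -> log_len=7
Op 11: F3 acks idx 1 -> match: F0=4 F1=2 F2=0 F3=3; commitIndex=3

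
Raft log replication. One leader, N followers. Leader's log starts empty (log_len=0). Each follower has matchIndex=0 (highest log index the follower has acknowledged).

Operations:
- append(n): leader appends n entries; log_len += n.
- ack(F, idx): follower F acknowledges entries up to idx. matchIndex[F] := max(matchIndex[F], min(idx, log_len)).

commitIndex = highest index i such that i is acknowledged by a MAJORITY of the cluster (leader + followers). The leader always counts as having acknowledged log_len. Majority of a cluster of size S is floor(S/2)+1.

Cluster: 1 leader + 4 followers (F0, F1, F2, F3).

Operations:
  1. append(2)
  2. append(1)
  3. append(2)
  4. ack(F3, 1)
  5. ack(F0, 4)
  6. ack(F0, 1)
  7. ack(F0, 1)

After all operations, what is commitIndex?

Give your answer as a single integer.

Op 1: append 2 -> log_len=2
Op 2: append 1 -> log_len=3
Op 3: append 2 -> log_len=5
Op 4: F3 acks idx 1 -> match: F0=0 F1=0 F2=0 F3=1; commitIndex=0
Op 5: F0 acks idx 4 -> match: F0=4 F1=0 F2=0 F3=1; commitIndex=1
Op 6: F0 acks idx 1 -> match: F0=4 F1=0 F2=0 F3=1; commitIndex=1
Op 7: F0 acks idx 1 -> match: F0=4 F1=0 F2=0 F3=1; commitIndex=1

Answer: 1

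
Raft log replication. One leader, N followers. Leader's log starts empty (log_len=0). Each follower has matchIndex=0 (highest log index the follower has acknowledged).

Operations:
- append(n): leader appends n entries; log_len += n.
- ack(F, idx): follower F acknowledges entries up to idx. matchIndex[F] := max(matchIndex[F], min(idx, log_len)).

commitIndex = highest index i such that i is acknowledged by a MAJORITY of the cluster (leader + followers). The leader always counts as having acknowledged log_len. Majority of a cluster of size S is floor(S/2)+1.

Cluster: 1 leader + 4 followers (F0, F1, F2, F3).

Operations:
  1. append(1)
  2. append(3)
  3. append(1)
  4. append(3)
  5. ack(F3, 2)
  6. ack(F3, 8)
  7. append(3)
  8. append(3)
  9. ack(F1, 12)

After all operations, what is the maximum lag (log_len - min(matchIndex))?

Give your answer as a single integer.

Op 1: append 1 -> log_len=1
Op 2: append 3 -> log_len=4
Op 3: append 1 -> log_len=5
Op 4: append 3 -> log_len=8
Op 5: F3 acks idx 2 -> match: F0=0 F1=0 F2=0 F3=2; commitIndex=0
Op 6: F3 acks idx 8 -> match: F0=0 F1=0 F2=0 F3=8; commitIndex=0
Op 7: append 3 -> log_len=11
Op 8: append 3 -> log_len=14
Op 9: F1 acks idx 12 -> match: F0=0 F1=12 F2=0 F3=8; commitIndex=8

Answer: 14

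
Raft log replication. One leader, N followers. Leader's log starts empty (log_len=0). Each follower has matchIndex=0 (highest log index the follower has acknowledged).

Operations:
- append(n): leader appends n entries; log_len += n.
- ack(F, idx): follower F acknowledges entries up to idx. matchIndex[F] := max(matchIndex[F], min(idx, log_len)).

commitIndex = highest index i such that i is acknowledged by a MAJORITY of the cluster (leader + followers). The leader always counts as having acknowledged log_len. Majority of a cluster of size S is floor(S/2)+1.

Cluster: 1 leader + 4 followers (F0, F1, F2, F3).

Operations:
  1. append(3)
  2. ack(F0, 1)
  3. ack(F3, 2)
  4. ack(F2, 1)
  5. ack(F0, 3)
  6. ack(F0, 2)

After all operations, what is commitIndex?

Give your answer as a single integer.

Answer: 2

Derivation:
Op 1: append 3 -> log_len=3
Op 2: F0 acks idx 1 -> match: F0=1 F1=0 F2=0 F3=0; commitIndex=0
Op 3: F3 acks idx 2 -> match: F0=1 F1=0 F2=0 F3=2; commitIndex=1
Op 4: F2 acks idx 1 -> match: F0=1 F1=0 F2=1 F3=2; commitIndex=1
Op 5: F0 acks idx 3 -> match: F0=3 F1=0 F2=1 F3=2; commitIndex=2
Op 6: F0 acks idx 2 -> match: F0=3 F1=0 F2=1 F3=2; commitIndex=2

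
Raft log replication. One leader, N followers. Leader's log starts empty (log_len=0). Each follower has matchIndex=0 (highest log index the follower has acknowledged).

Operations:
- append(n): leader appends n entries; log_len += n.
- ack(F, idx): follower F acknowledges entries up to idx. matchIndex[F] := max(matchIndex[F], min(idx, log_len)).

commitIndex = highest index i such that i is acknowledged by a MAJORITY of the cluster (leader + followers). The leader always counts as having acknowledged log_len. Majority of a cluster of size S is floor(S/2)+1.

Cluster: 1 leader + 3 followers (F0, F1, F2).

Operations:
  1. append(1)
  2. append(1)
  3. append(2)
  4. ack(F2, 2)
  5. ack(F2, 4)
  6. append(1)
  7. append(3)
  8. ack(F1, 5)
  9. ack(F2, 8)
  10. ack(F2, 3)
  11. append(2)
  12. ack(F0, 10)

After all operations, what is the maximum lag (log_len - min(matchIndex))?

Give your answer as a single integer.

Op 1: append 1 -> log_len=1
Op 2: append 1 -> log_len=2
Op 3: append 2 -> log_len=4
Op 4: F2 acks idx 2 -> match: F0=0 F1=0 F2=2; commitIndex=0
Op 5: F2 acks idx 4 -> match: F0=0 F1=0 F2=4; commitIndex=0
Op 6: append 1 -> log_len=5
Op 7: append 3 -> log_len=8
Op 8: F1 acks idx 5 -> match: F0=0 F1=5 F2=4; commitIndex=4
Op 9: F2 acks idx 8 -> match: F0=0 F1=5 F2=8; commitIndex=5
Op 10: F2 acks idx 3 -> match: F0=0 F1=5 F2=8; commitIndex=5
Op 11: append 2 -> log_len=10
Op 12: F0 acks idx 10 -> match: F0=10 F1=5 F2=8; commitIndex=8

Answer: 5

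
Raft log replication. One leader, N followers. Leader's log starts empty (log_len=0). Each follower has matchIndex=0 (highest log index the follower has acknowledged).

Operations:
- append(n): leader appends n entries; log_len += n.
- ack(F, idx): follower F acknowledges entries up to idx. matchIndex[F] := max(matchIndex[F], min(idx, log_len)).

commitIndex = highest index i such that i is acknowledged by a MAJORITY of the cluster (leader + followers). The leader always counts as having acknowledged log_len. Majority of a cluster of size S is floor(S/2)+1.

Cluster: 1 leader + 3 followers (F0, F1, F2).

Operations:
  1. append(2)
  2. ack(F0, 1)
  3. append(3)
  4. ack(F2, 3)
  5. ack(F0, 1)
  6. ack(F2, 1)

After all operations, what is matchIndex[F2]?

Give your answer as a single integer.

Op 1: append 2 -> log_len=2
Op 2: F0 acks idx 1 -> match: F0=1 F1=0 F2=0; commitIndex=0
Op 3: append 3 -> log_len=5
Op 4: F2 acks idx 3 -> match: F0=1 F1=0 F2=3; commitIndex=1
Op 5: F0 acks idx 1 -> match: F0=1 F1=0 F2=3; commitIndex=1
Op 6: F2 acks idx 1 -> match: F0=1 F1=0 F2=3; commitIndex=1

Answer: 3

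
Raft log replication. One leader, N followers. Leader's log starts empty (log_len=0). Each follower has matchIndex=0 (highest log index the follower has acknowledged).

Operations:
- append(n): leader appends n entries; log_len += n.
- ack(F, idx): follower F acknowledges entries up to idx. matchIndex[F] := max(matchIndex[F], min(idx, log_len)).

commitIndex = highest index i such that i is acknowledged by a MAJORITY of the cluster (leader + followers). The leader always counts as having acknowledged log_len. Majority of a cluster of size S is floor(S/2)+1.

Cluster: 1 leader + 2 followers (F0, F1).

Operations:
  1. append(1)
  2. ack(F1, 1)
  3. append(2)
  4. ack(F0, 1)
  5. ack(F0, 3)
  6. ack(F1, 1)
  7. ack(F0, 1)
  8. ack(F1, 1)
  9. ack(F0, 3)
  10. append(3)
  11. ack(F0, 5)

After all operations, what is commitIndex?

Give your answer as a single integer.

Op 1: append 1 -> log_len=1
Op 2: F1 acks idx 1 -> match: F0=0 F1=1; commitIndex=1
Op 3: append 2 -> log_len=3
Op 4: F0 acks idx 1 -> match: F0=1 F1=1; commitIndex=1
Op 5: F0 acks idx 3 -> match: F0=3 F1=1; commitIndex=3
Op 6: F1 acks idx 1 -> match: F0=3 F1=1; commitIndex=3
Op 7: F0 acks idx 1 -> match: F0=3 F1=1; commitIndex=3
Op 8: F1 acks idx 1 -> match: F0=3 F1=1; commitIndex=3
Op 9: F0 acks idx 3 -> match: F0=3 F1=1; commitIndex=3
Op 10: append 3 -> log_len=6
Op 11: F0 acks idx 5 -> match: F0=5 F1=1; commitIndex=5

Answer: 5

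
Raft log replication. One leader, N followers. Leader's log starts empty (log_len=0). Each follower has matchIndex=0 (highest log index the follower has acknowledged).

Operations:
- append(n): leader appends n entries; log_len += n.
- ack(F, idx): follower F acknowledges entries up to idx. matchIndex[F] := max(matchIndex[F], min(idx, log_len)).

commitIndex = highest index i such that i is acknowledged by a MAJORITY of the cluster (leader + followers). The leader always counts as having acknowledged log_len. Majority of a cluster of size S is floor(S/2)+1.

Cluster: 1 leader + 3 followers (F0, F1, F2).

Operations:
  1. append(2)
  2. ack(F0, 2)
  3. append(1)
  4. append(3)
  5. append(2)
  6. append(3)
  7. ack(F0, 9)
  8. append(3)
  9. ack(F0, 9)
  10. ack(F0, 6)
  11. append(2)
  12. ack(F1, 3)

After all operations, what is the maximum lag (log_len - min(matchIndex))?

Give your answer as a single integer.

Op 1: append 2 -> log_len=2
Op 2: F0 acks idx 2 -> match: F0=2 F1=0 F2=0; commitIndex=0
Op 3: append 1 -> log_len=3
Op 4: append 3 -> log_len=6
Op 5: append 2 -> log_len=8
Op 6: append 3 -> log_len=11
Op 7: F0 acks idx 9 -> match: F0=9 F1=0 F2=0; commitIndex=0
Op 8: append 3 -> log_len=14
Op 9: F0 acks idx 9 -> match: F0=9 F1=0 F2=0; commitIndex=0
Op 10: F0 acks idx 6 -> match: F0=9 F1=0 F2=0; commitIndex=0
Op 11: append 2 -> log_len=16
Op 12: F1 acks idx 3 -> match: F0=9 F1=3 F2=0; commitIndex=3

Answer: 16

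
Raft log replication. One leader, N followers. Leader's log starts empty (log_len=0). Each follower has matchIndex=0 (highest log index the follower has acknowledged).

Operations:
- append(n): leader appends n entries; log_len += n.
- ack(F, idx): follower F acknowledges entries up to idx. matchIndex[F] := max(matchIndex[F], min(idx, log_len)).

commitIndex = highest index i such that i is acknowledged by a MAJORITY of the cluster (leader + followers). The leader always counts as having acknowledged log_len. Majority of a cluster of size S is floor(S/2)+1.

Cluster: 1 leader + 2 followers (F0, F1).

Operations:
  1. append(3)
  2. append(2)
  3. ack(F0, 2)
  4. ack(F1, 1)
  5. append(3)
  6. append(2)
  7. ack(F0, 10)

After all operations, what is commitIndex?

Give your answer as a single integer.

Op 1: append 3 -> log_len=3
Op 2: append 2 -> log_len=5
Op 3: F0 acks idx 2 -> match: F0=2 F1=0; commitIndex=2
Op 4: F1 acks idx 1 -> match: F0=2 F1=1; commitIndex=2
Op 5: append 3 -> log_len=8
Op 6: append 2 -> log_len=10
Op 7: F0 acks idx 10 -> match: F0=10 F1=1; commitIndex=10

Answer: 10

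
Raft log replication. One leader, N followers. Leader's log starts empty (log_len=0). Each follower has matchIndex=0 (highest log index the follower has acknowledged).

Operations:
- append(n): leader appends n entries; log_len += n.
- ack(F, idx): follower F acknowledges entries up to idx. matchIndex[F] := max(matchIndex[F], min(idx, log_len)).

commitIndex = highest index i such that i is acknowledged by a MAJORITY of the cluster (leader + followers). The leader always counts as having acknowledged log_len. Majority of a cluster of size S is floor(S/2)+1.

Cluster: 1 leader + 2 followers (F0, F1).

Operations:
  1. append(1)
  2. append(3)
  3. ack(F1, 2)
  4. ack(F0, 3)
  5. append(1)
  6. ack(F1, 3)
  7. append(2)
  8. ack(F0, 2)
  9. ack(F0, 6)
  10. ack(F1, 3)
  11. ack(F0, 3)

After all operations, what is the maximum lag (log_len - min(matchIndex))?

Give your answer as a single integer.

Op 1: append 1 -> log_len=1
Op 2: append 3 -> log_len=4
Op 3: F1 acks idx 2 -> match: F0=0 F1=2; commitIndex=2
Op 4: F0 acks idx 3 -> match: F0=3 F1=2; commitIndex=3
Op 5: append 1 -> log_len=5
Op 6: F1 acks idx 3 -> match: F0=3 F1=3; commitIndex=3
Op 7: append 2 -> log_len=7
Op 8: F0 acks idx 2 -> match: F0=3 F1=3; commitIndex=3
Op 9: F0 acks idx 6 -> match: F0=6 F1=3; commitIndex=6
Op 10: F1 acks idx 3 -> match: F0=6 F1=3; commitIndex=6
Op 11: F0 acks idx 3 -> match: F0=6 F1=3; commitIndex=6

Answer: 4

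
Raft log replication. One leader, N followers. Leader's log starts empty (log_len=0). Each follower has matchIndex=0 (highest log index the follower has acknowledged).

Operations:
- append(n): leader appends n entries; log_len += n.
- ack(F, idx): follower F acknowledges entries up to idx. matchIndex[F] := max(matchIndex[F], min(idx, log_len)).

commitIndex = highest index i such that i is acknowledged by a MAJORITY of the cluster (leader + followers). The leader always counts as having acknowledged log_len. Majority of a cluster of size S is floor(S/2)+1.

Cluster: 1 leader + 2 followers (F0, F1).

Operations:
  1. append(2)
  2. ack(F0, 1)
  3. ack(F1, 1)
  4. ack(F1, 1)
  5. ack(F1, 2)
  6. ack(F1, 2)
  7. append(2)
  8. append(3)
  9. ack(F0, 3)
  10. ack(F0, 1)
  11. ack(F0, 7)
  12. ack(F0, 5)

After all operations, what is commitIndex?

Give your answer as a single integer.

Op 1: append 2 -> log_len=2
Op 2: F0 acks idx 1 -> match: F0=1 F1=0; commitIndex=1
Op 3: F1 acks idx 1 -> match: F0=1 F1=1; commitIndex=1
Op 4: F1 acks idx 1 -> match: F0=1 F1=1; commitIndex=1
Op 5: F1 acks idx 2 -> match: F0=1 F1=2; commitIndex=2
Op 6: F1 acks idx 2 -> match: F0=1 F1=2; commitIndex=2
Op 7: append 2 -> log_len=4
Op 8: append 3 -> log_len=7
Op 9: F0 acks idx 3 -> match: F0=3 F1=2; commitIndex=3
Op 10: F0 acks idx 1 -> match: F0=3 F1=2; commitIndex=3
Op 11: F0 acks idx 7 -> match: F0=7 F1=2; commitIndex=7
Op 12: F0 acks idx 5 -> match: F0=7 F1=2; commitIndex=7

Answer: 7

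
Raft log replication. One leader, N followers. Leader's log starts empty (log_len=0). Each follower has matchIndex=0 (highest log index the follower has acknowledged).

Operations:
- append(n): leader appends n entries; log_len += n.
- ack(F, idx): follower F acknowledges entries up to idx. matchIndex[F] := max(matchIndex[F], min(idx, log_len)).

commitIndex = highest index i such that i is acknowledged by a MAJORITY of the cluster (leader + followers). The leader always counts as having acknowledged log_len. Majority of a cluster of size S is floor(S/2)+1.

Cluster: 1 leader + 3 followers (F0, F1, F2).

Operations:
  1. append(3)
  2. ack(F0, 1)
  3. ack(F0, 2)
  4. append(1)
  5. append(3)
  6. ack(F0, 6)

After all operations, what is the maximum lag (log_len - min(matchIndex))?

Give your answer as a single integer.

Op 1: append 3 -> log_len=3
Op 2: F0 acks idx 1 -> match: F0=1 F1=0 F2=0; commitIndex=0
Op 3: F0 acks idx 2 -> match: F0=2 F1=0 F2=0; commitIndex=0
Op 4: append 1 -> log_len=4
Op 5: append 3 -> log_len=7
Op 6: F0 acks idx 6 -> match: F0=6 F1=0 F2=0; commitIndex=0

Answer: 7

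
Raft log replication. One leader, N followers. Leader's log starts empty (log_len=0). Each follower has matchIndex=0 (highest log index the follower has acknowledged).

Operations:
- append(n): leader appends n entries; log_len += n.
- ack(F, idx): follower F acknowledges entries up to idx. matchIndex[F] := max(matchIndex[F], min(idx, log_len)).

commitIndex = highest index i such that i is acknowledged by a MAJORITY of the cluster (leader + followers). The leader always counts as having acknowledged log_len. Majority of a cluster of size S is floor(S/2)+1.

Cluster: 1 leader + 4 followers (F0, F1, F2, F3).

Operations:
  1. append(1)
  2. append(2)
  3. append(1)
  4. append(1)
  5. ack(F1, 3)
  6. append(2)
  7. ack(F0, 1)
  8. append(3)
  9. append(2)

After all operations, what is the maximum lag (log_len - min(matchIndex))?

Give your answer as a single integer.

Op 1: append 1 -> log_len=1
Op 2: append 2 -> log_len=3
Op 3: append 1 -> log_len=4
Op 4: append 1 -> log_len=5
Op 5: F1 acks idx 3 -> match: F0=0 F1=3 F2=0 F3=0; commitIndex=0
Op 6: append 2 -> log_len=7
Op 7: F0 acks idx 1 -> match: F0=1 F1=3 F2=0 F3=0; commitIndex=1
Op 8: append 3 -> log_len=10
Op 9: append 2 -> log_len=12

Answer: 12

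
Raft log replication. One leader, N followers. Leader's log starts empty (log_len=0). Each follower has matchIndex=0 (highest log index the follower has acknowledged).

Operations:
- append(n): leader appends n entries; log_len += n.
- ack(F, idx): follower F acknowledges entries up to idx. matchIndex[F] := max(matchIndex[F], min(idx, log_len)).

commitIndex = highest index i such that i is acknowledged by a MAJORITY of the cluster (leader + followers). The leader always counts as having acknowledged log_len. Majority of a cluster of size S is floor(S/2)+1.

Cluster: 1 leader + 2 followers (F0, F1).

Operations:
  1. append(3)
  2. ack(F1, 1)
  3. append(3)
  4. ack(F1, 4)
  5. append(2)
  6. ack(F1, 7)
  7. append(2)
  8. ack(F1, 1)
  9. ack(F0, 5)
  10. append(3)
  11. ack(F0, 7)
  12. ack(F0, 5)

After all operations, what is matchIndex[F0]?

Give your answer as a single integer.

Answer: 7

Derivation:
Op 1: append 3 -> log_len=3
Op 2: F1 acks idx 1 -> match: F0=0 F1=1; commitIndex=1
Op 3: append 3 -> log_len=6
Op 4: F1 acks idx 4 -> match: F0=0 F1=4; commitIndex=4
Op 5: append 2 -> log_len=8
Op 6: F1 acks idx 7 -> match: F0=0 F1=7; commitIndex=7
Op 7: append 2 -> log_len=10
Op 8: F1 acks idx 1 -> match: F0=0 F1=7; commitIndex=7
Op 9: F0 acks idx 5 -> match: F0=5 F1=7; commitIndex=7
Op 10: append 3 -> log_len=13
Op 11: F0 acks idx 7 -> match: F0=7 F1=7; commitIndex=7
Op 12: F0 acks idx 5 -> match: F0=7 F1=7; commitIndex=7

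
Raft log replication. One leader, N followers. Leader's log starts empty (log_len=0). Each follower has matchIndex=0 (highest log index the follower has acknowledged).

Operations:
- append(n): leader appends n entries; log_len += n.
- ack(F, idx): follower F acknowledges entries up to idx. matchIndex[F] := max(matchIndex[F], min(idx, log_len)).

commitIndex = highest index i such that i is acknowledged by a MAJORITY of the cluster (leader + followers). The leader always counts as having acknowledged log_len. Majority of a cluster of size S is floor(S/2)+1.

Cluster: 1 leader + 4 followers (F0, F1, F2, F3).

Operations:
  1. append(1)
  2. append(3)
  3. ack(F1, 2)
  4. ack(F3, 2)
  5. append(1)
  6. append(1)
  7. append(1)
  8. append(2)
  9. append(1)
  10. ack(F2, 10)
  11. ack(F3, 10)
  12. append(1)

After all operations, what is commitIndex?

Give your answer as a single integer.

Answer: 10

Derivation:
Op 1: append 1 -> log_len=1
Op 2: append 3 -> log_len=4
Op 3: F1 acks idx 2 -> match: F0=0 F1=2 F2=0 F3=0; commitIndex=0
Op 4: F3 acks idx 2 -> match: F0=0 F1=2 F2=0 F3=2; commitIndex=2
Op 5: append 1 -> log_len=5
Op 6: append 1 -> log_len=6
Op 7: append 1 -> log_len=7
Op 8: append 2 -> log_len=9
Op 9: append 1 -> log_len=10
Op 10: F2 acks idx 10 -> match: F0=0 F1=2 F2=10 F3=2; commitIndex=2
Op 11: F3 acks idx 10 -> match: F0=0 F1=2 F2=10 F3=10; commitIndex=10
Op 12: append 1 -> log_len=11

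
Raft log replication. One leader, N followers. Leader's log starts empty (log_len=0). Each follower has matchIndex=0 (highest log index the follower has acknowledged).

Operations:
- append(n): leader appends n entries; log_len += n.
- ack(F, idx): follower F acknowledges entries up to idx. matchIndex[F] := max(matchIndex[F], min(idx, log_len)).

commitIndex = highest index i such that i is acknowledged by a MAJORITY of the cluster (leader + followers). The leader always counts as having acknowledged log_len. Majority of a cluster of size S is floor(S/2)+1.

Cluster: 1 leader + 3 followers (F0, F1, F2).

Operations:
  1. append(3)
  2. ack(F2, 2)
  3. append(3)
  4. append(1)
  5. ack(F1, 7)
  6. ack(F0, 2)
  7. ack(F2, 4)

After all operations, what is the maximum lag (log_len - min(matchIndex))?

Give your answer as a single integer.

Op 1: append 3 -> log_len=3
Op 2: F2 acks idx 2 -> match: F0=0 F1=0 F2=2; commitIndex=0
Op 3: append 3 -> log_len=6
Op 4: append 1 -> log_len=7
Op 5: F1 acks idx 7 -> match: F0=0 F1=7 F2=2; commitIndex=2
Op 6: F0 acks idx 2 -> match: F0=2 F1=7 F2=2; commitIndex=2
Op 7: F2 acks idx 4 -> match: F0=2 F1=7 F2=4; commitIndex=4

Answer: 5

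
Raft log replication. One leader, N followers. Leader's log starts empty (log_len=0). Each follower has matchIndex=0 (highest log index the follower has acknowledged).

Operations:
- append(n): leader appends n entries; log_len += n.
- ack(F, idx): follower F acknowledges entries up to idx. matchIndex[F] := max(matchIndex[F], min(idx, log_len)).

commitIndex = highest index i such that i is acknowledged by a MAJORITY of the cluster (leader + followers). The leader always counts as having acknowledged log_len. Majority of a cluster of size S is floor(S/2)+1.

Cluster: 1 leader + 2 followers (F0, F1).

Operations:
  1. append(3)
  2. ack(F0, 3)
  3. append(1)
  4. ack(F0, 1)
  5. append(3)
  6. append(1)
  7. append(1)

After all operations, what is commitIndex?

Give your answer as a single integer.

Op 1: append 3 -> log_len=3
Op 2: F0 acks idx 3 -> match: F0=3 F1=0; commitIndex=3
Op 3: append 1 -> log_len=4
Op 4: F0 acks idx 1 -> match: F0=3 F1=0; commitIndex=3
Op 5: append 3 -> log_len=7
Op 6: append 1 -> log_len=8
Op 7: append 1 -> log_len=9

Answer: 3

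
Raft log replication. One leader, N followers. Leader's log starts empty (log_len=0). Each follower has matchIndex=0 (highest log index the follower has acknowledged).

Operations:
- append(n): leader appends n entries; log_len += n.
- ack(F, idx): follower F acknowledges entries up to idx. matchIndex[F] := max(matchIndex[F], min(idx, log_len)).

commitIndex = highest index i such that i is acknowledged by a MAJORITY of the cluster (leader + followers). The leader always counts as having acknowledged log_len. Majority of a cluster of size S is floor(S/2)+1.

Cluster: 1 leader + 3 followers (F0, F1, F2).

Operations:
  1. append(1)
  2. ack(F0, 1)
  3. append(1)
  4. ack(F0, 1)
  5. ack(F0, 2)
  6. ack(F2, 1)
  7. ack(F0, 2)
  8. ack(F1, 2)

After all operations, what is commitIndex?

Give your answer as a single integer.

Answer: 2

Derivation:
Op 1: append 1 -> log_len=1
Op 2: F0 acks idx 1 -> match: F0=1 F1=0 F2=0; commitIndex=0
Op 3: append 1 -> log_len=2
Op 4: F0 acks idx 1 -> match: F0=1 F1=0 F2=0; commitIndex=0
Op 5: F0 acks idx 2 -> match: F0=2 F1=0 F2=0; commitIndex=0
Op 6: F2 acks idx 1 -> match: F0=2 F1=0 F2=1; commitIndex=1
Op 7: F0 acks idx 2 -> match: F0=2 F1=0 F2=1; commitIndex=1
Op 8: F1 acks idx 2 -> match: F0=2 F1=2 F2=1; commitIndex=2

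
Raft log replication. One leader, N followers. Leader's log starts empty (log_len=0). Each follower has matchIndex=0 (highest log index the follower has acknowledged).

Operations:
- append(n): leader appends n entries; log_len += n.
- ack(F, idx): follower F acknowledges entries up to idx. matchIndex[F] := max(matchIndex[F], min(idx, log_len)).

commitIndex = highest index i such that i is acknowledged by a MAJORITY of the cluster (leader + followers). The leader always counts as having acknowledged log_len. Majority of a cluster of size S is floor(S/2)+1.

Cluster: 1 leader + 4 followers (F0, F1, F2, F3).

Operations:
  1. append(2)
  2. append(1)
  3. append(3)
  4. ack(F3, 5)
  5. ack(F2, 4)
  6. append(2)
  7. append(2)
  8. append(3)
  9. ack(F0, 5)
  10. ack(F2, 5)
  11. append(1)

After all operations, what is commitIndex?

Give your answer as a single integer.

Op 1: append 2 -> log_len=2
Op 2: append 1 -> log_len=3
Op 3: append 3 -> log_len=6
Op 4: F3 acks idx 5 -> match: F0=0 F1=0 F2=0 F3=5; commitIndex=0
Op 5: F2 acks idx 4 -> match: F0=0 F1=0 F2=4 F3=5; commitIndex=4
Op 6: append 2 -> log_len=8
Op 7: append 2 -> log_len=10
Op 8: append 3 -> log_len=13
Op 9: F0 acks idx 5 -> match: F0=5 F1=0 F2=4 F3=5; commitIndex=5
Op 10: F2 acks idx 5 -> match: F0=5 F1=0 F2=5 F3=5; commitIndex=5
Op 11: append 1 -> log_len=14

Answer: 5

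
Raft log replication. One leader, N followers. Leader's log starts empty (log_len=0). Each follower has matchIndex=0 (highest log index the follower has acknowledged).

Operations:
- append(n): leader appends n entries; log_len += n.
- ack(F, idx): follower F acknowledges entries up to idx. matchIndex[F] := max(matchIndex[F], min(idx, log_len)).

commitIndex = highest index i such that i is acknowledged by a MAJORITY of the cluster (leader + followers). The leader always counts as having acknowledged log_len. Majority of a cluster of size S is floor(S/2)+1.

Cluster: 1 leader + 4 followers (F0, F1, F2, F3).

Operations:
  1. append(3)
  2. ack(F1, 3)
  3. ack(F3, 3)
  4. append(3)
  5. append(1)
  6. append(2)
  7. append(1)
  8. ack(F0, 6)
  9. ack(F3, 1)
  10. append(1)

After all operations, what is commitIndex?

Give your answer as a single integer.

Answer: 3

Derivation:
Op 1: append 3 -> log_len=3
Op 2: F1 acks idx 3 -> match: F0=0 F1=3 F2=0 F3=0; commitIndex=0
Op 3: F3 acks idx 3 -> match: F0=0 F1=3 F2=0 F3=3; commitIndex=3
Op 4: append 3 -> log_len=6
Op 5: append 1 -> log_len=7
Op 6: append 2 -> log_len=9
Op 7: append 1 -> log_len=10
Op 8: F0 acks idx 6 -> match: F0=6 F1=3 F2=0 F3=3; commitIndex=3
Op 9: F3 acks idx 1 -> match: F0=6 F1=3 F2=0 F3=3; commitIndex=3
Op 10: append 1 -> log_len=11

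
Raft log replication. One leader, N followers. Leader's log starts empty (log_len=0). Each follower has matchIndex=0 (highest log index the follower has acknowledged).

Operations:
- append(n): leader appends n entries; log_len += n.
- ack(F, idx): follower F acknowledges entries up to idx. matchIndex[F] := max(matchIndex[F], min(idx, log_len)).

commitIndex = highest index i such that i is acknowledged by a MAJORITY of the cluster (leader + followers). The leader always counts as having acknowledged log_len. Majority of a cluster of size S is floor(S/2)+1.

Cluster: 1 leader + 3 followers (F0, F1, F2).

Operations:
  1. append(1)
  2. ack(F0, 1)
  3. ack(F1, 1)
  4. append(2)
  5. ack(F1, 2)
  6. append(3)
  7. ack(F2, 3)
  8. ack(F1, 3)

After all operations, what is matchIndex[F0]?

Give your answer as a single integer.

Op 1: append 1 -> log_len=1
Op 2: F0 acks idx 1 -> match: F0=1 F1=0 F2=0; commitIndex=0
Op 3: F1 acks idx 1 -> match: F0=1 F1=1 F2=0; commitIndex=1
Op 4: append 2 -> log_len=3
Op 5: F1 acks idx 2 -> match: F0=1 F1=2 F2=0; commitIndex=1
Op 6: append 3 -> log_len=6
Op 7: F2 acks idx 3 -> match: F0=1 F1=2 F2=3; commitIndex=2
Op 8: F1 acks idx 3 -> match: F0=1 F1=3 F2=3; commitIndex=3

Answer: 1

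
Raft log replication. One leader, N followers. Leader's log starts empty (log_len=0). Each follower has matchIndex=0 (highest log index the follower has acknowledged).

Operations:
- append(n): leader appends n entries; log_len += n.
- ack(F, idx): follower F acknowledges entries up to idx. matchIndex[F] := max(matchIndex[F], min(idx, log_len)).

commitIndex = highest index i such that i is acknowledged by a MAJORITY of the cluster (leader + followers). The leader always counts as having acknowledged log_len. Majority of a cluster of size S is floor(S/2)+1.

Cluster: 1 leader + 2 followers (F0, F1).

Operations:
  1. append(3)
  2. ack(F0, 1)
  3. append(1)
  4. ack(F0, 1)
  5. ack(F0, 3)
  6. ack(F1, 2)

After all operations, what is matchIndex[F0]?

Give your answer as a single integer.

Op 1: append 3 -> log_len=3
Op 2: F0 acks idx 1 -> match: F0=1 F1=0; commitIndex=1
Op 3: append 1 -> log_len=4
Op 4: F0 acks idx 1 -> match: F0=1 F1=0; commitIndex=1
Op 5: F0 acks idx 3 -> match: F0=3 F1=0; commitIndex=3
Op 6: F1 acks idx 2 -> match: F0=3 F1=2; commitIndex=3

Answer: 3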